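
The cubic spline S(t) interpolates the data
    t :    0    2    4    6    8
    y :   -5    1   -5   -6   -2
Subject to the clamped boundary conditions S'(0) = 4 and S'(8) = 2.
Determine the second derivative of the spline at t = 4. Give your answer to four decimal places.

2.9375

Let m_i = S''(x_i). Step sizes h_i = 2, 2, 2, 2; slopes of the chords Δ_i = (y_(i+1) - y_i)/h_i = 3, -3, -1/2, 2.
  2·m_0 + 8·m_1 + 2·m_2 = 6(Δ_1 - Δ_0) = -36
  2·m_1 + 8·m_2 + 2·m_3 = 6(Δ_2 - Δ_1) = 15
  2·m_2 + 8·m_3 + 2·m_4 = 6(Δ_3 - Δ_2) = 15
Clamped end conditions give two more equations: 2h_0·m_0 + h_0·m_1 = 6(Δ_0 - S'(0)) = -6 and h_3·m_3 + 2h_3·m_4 = 6(S'(8) - Δ_3) = 0.
Solving: m_0 = 143/112, m_1 = -311/56, m_2 = 47/16, m_3 = 73/56, m_4 = -73/112.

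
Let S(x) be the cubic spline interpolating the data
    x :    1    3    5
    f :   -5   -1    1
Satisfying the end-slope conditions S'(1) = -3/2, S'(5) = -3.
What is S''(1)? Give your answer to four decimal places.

5.6250

Let M_i = S''(x_i). Step sizes h_i = 2, 2; slopes of the chords Δ_i = (y_(i+1) - y_i)/h_i = 2, 1.
  2·M_0 + 8·M_1 + 2·M_2 = 6(Δ_1 - Δ_0) = -6
Clamped end conditions give two more equations: 2h_0·M_0 + h_0·M_1 = 6(Δ_0 - S'(1)) = 21 and h_1·M_1 + 2h_1·M_2 = 6(S'(5) - Δ_1) = -24.
Solving: M_0 = 45/8, M_1 = -3/4, M_2 = -45/8.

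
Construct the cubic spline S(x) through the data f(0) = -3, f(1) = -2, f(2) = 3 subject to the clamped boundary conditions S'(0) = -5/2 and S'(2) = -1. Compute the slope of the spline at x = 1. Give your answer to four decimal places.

5.3750

With σ_i denoting the second derivative at x_i, h_i = 1, 1, and Δ_i = (y_(i+1) − y_i)/h_i = 1, 5:
  1·σ_0 + 4·σ_1 + 1·σ_2 = 6(Δ_1 - Δ_0) = 24
Clamped end conditions give two more equations: 2h_0·σ_0 + h_0·σ_1 = 6(Δ_0 - S'(0)) = 21 and h_1·σ_1 + 2h_1·σ_2 = 6(S'(2) - Δ_1) = -36.
Forward elimination and back-substitution give σ_0 = 21/4, σ_1 = 21/2, σ_2 = -93/4.
On [1, 2], S'(x) = b_1 + 2c_1·(x - 1) + 3d_1·(x - 1)² with b_1 = Δ_1 - h_1(2σ_1 + σ_2)/6 = 43/8, c_1 = σ_1/2 = 21/4, d_1 = (σ_2 - σ_1)/(6h_1) = -45/8. So S'(1) = 43/8.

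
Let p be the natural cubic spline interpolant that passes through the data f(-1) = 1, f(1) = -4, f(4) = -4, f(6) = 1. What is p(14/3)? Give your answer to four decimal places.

With M_i denoting the second derivative at x_i, h_i = 2, 3, 2, and Δ_i = (y_(i+1) − y_i)/h_i = -5/2, 0, 5/2:
  2·M_0 + 10·M_1 + 3·M_2 = 6(Δ_1 - Δ_0) = 15
  3·M_1 + 10·M_2 + 2·M_3 = 6(Δ_2 - Δ_1) = 15
Natural end conditions: M_0 = M_3 = 0.
Hence M_0 = 0, M_1 = 15/13, M_2 = 15/13, M_3 = 0.
On [4, 6], p(t) = -4 + 45/26·(t - 4) + 15/26·(t - 4)² - 5/52·(t - 4)³.
With (t - 4) = 2/3: p(14/3) = -919/351.

-2.6182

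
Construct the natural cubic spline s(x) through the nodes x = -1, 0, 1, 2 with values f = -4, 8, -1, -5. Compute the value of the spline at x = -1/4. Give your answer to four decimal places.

Write M_i for s''(x_i). With h_i = 1, 1, 1 and divided differences Δ_i = 12, -9, -4, the continuity of s' gives the tridiagonal system
  1·M_0 + 4·M_1 + 1·M_2 = 6(Δ_1 - Δ_0) = -126
  1·M_1 + 4·M_2 + 1·M_3 = 6(Δ_2 - Δ_1) = 30
Natural end conditions: M_0 = M_3 = 0.
Solving the tridiagonal system: M_0 = 0, M_1 = -178/5, M_2 = 82/5, M_3 = 0.
On [-1, 0], s(x) = -4 + 269/15·(x + 1) + 0·(x + 1)² - 89/15·(x + 1)³.
With (x + 1) = 3/4: s(-1/4) = 2223/320.

6.9469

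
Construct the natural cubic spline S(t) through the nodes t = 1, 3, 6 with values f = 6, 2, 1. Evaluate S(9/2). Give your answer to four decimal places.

With m_i denoting the second derivative at x_i, h_i = 2, 3, and Δ_i = (y_(i+1) − y_i)/h_i = -2, -1/3:
  2·m_0 + 10·m_1 + 3·m_2 = 6(Δ_1 - Δ_0) = 10
Natural end conditions: m_0 = m_2 = 0.
Solving the tridiagonal system: m_0 = 0, m_1 = 1, m_2 = 0.
On [3, 6], S(t) = 2 - 4/3·(t - 3) + 1/2·(t - 3)² - 1/18·(t - 3)³.
With (t - 3) = 3/2: S(9/2) = 15/16.

0.9375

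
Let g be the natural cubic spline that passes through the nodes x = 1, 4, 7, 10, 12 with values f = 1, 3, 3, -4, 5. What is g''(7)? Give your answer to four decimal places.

With M_i denoting the second derivative at x_i, h_i = 3, 3, 3, 2, and Δ_i = (y_(i+1) − y_i)/h_i = 2/3, 0, -7/3, 9/2:
  3·M_0 + 12·M_1 + 3·M_2 = 6(Δ_1 - Δ_0) = -4
  3·M_1 + 12·M_2 + 3·M_3 = 6(Δ_2 - Δ_1) = -14
  3·M_2 + 10·M_3 + 2·M_4 = 6(Δ_3 - Δ_2) = 41
Natural end conditions: M_0 = M_4 = 0.
Hence M_0 = 0, M_1 = 5/18, M_2 = -22/9, M_3 = 29/6, M_4 = 0.

-2.4444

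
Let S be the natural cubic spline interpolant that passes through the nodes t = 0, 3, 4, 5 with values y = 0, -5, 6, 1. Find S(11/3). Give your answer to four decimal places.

3.3767

Let σ_i = S''(x_i). Step sizes h_i = 3, 1, 1; slopes of the chords Δ_i = (y_(i+1) - y_i)/h_i = -5/3, 11, -5.
  3·σ_0 + 8·σ_1 + 1·σ_2 = 6(Δ_1 - Δ_0) = 76
  1·σ_1 + 4·σ_2 + 1·σ_3 = 6(Δ_2 - Δ_1) = -96
Natural end conditions: σ_0 = σ_3 = 0.
Solving: σ_0 = 0, σ_1 = 400/31, σ_2 = -844/31, σ_3 = 0.
On [3, 4], S(t) = -5 + 1045/93·(t - 3) + 200/31·(t - 3)² - 622/93·(t - 3)³.
With (t - 3) = 2/3: S(11/3) = 8479/2511.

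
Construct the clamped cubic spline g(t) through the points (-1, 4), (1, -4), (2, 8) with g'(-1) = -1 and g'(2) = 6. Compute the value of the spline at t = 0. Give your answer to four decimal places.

Write M_i for g''(x_i). With h_i = 2, 1 and divided differences Δ_i = -4, 12, the continuity of g' gives the tridiagonal system
  2·M_0 + 6·M_1 + 1·M_2 = 6(Δ_1 - Δ_0) = 96
Clamped end conditions give two more equations: 2h_0·M_0 + h_0·M_1 = 6(Δ_0 - g'(-1)) = -18 and h_1·M_1 + 2h_1·M_2 = 6(g'(2) - Δ_1) = -36.
Solving: M_0 = -109/6, M_1 = 82/3, M_2 = -95/3.
On [-1, 1], g(t) = 4 - 1·(t + 1) - 109/12·(t + 1)² + 91/24·(t + 1)³.
With (t + 1) = 1: g(0) = -55/24.

-2.2917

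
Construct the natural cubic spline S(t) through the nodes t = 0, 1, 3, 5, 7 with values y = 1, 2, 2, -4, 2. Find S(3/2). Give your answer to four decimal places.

Put M_i = S'' at the i-th knot. Here h = (1, 2, 2, 2) and Δ = (1, 0, -3, 3), so the interior equations h_(i-1)·M_(i-1) + 2(h_(i-1)+h_i)·M_i + h_i·M_(i+1) = 6(Δ_i − Δ_(i-1)) read
  1·M_0 + 6·M_1 + 2·M_2 = 6(Δ_1 - Δ_0) = -6
  2·M_1 + 8·M_2 + 2·M_3 = 6(Δ_2 - Δ_1) = -18
  2·M_2 + 8·M_3 + 2·M_4 = 6(Δ_3 - Δ_2) = 36
Natural end conditions: M_0 = M_4 = 0.
Solving the tridiagonal system: M_0 = 0, M_1 = 9/41, M_2 = -150/41, M_3 = 222/41, M_4 = 0.
On [1, 3], S(t) = 2 + 44/41·(t - 1) + 9/82·(t - 1)² - 53/164·(t - 1)³.
With (t - 1) = 1/2: S(3/2) = 3311/1312.

2.5236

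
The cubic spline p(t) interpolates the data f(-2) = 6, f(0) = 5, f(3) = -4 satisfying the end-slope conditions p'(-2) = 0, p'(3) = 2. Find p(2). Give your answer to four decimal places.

Let m_i = p''(x_i). Step sizes h_i = 2, 3; slopes of the chords Δ_i = (y_(i+1) - y_i)/h_i = -1/2, -3.
  2·m_0 + 10·m_1 + 3·m_2 = 6(Δ_1 - Δ_0) = -15
Clamped end conditions give two more equations: 2h_0·m_0 + h_0·m_1 = 6(Δ_0 - p'(-2)) = -3 and h_1·m_1 + 2h_1·m_2 = 6(p'(3) - Δ_1) = 30.
Forward elimination and back-substitution give m_0 = 23/20, m_1 = -19/5, m_2 = 69/10.
On [0, 3], p(t) = 5 - 53/20·t - 19/10·t² + 107/180·t³.
With t = 2: p(2) = -283/90.

-3.1444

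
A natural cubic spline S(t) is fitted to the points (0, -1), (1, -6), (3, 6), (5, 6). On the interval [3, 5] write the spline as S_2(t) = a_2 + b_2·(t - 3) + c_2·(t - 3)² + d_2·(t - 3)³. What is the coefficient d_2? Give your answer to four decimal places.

With σ_i denoting the second derivative at x_i, h_i = 1, 2, 2, and Δ_i = (y_(i+1) − y_i)/h_i = -5, 6, 0:
  1·σ_0 + 6·σ_1 + 2·σ_2 = 6(Δ_1 - Δ_0) = 66
  2·σ_1 + 8·σ_2 + 2·σ_3 = 6(Δ_2 - Δ_1) = -36
Natural end conditions: σ_0 = σ_3 = 0.
Solving the tridiagonal system: σ_0 = 0, σ_1 = 150/11, σ_2 = -87/11, σ_3 = 0.
On [3, 5], with S_2(t) = a_2 + b_2·(t - 3) + c_2·(t - 3)² + d_2·(t - 3)³: c_2 = σ_2/2 = -87/22, d_2 = (σ_3 - σ_2)/(6h_2) = 29/44, b_2 = Δ_2 - h_2(2σ_2 + σ_3)/6 = 58/11.

0.6591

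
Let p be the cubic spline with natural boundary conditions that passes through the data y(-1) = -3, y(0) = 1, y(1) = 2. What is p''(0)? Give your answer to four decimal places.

-4.5000

Put M_i = p'' at the i-th knot. Here h = (1, 1) and Δ = (4, 1), so the interior equations h_(i-1)·M_(i-1) + 2(h_(i-1)+h_i)·M_i + h_i·M_(i+1) = 6(Δ_i − Δ_(i-1)) read
  1·M_0 + 4·M_1 + 1·M_2 = 6(Δ_1 - Δ_0) = -18
Natural end conditions: M_0 = M_2 = 0.
Solving: M_0 = 0, M_1 = -9/2, M_2 = 0.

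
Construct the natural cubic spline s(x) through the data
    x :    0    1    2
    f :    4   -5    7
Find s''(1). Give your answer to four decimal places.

Write M_i for s''(x_i). With h_i = 1, 1 and divided differences Δ_i = -9, 12, the continuity of s' gives the tridiagonal system
  1·M_0 + 4·M_1 + 1·M_2 = 6(Δ_1 - Δ_0) = 126
Natural end conditions: M_0 = M_2 = 0.
Solving: M_0 = 0, M_1 = 63/2, M_2 = 0.

31.5000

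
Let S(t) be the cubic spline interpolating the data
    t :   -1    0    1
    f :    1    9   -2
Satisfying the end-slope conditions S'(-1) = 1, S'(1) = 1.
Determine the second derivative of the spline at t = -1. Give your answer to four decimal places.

49.5000

Let M_i = S''(x_i). Step sizes h_i = 1, 1; slopes of the chords Δ_i = (y_(i+1) - y_i)/h_i = 8, -11.
  1·M_0 + 4·M_1 + 1·M_2 = 6(Δ_1 - Δ_0) = -114
Clamped end conditions give two more equations: 2h_0·M_0 + h_0·M_1 = 6(Δ_0 - S'(-1)) = 42 and h_1·M_1 + 2h_1·M_2 = 6(S'(1) - Δ_1) = 72.
Solving: M_0 = 99/2, M_1 = -57, M_2 = 129/2.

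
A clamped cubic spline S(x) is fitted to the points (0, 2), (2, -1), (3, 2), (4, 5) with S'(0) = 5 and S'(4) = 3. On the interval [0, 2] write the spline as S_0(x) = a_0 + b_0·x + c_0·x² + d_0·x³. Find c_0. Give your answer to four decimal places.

Write M_i for S''(x_i). With h_i = 2, 1, 1 and divided differences Δ_i = -3/2, 3, 3, the continuity of S' gives the tridiagonal system
  2·M_0 + 6·M_1 + 1·M_2 = 6(Δ_1 - Δ_0) = 27
  1·M_1 + 4·M_2 + 1·M_3 = 6(Δ_2 - Δ_1) = 0
Clamped end conditions give two more equations: 2h_0·M_0 + h_0·M_1 = 6(Δ_0 - S'(0)) = -39 and h_2·M_2 + 2h_2·M_3 = 6(S'(4) - Δ_2) = 0.
Solving: M_0 = -323/22, M_1 = 217/22, M_2 = -31/11, M_3 = 31/22.
On [0, 2], with S_0(x) = a_0 + b_0·x + c_0·x² + d_0·x³: c_0 = M_0/2 = -323/44, d_0 = (M_1 - M_0)/(6h_0) = 45/22, b_0 = Δ_0 - h_0(2M_0 + M_1)/6 = 5.

-7.3409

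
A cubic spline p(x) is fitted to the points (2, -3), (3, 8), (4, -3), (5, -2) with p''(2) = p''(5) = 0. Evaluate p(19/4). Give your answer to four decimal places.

-3.3438

Let m_i = p''(x_i). Step sizes h_i = 1, 1, 1; slopes of the chords Δ_i = (y_(i+1) - y_i)/h_i = 11, -11, 1.
  1·m_0 + 4·m_1 + 1·m_2 = 6(Δ_1 - Δ_0) = -132
  1·m_1 + 4·m_2 + 1·m_3 = 6(Δ_2 - Δ_1) = 72
Natural end conditions: m_0 = m_3 = 0.
Hence m_0 = 0, m_1 = -40, m_2 = 28, m_3 = 0.
On [4, 5], p(x) = -3 - 25/3·(x - 4) + 14·(x - 4)² - 14/3·(x - 4)³.
With (x - 4) = 3/4: p(19/4) = -107/32.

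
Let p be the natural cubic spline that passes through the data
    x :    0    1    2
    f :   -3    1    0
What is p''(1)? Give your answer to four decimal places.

Put M_i = p'' at the i-th knot. Here h = (1, 1) and Δ = (4, -1), so the interior equations h_(i-1)·M_(i-1) + 2(h_(i-1)+h_i)·M_i + h_i·M_(i+1) = 6(Δ_i − Δ_(i-1)) read
  1·M_0 + 4·M_1 + 1·M_2 = 6(Δ_1 - Δ_0) = -30
Natural end conditions: M_0 = M_2 = 0.
Solving: M_0 = 0, M_1 = -15/2, M_2 = 0.

-7.5000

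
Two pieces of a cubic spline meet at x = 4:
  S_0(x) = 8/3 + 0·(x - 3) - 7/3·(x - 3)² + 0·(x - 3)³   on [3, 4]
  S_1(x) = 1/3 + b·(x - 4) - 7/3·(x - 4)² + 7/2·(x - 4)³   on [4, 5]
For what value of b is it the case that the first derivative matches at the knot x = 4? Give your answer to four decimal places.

S_0'(x) = 0 - 14/3·(x - 3) + 0·(x - 3)², so S_0'(4) = -14/3. On the right, S_1'(4) = b, so b = -14/3.

-4.6667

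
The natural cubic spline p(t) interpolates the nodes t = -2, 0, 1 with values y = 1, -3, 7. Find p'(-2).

Put M_i = p'' at the i-th knot. Here h = (2, 1) and Δ = (-2, 10), so the interior equations h_(i-1)·M_(i-1) + 2(h_(i-1)+h_i)·M_i + h_i·M_(i+1) = 6(Δ_i − Δ_(i-1)) read
  2·M_0 + 6·M_1 + 1·M_2 = 6(Δ_1 - Δ_0) = 72
Natural end conditions: M_0 = M_2 = 0.
Forward elimination and back-substitution give M_0 = 0, M_1 = 12, M_2 = 0.
On [-2, 0], p'(t) = b_0 + 2c_0·(t + 2) + 3d_0·(t + 2)² with b_0 = Δ_0 - h_0(2M_0 + M_1)/6 = -6, c_0 = M_0/2 = 0, d_0 = (M_1 - M_0)/(6h_0) = 1. So p'(-2) = -6.

-6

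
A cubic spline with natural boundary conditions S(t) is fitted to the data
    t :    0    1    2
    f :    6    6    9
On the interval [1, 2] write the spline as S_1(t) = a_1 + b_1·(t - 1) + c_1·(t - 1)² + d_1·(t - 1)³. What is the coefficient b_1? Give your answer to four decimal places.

With m_i denoting the second derivative at x_i, h_i = 1, 1, and Δ_i = (y_(i+1) − y_i)/h_i = 0, 3:
  1·m_0 + 4·m_1 + 1·m_2 = 6(Δ_1 - Δ_0) = 18
Natural end conditions: m_0 = m_2 = 0.
Solving the tridiagonal system: m_0 = 0, m_1 = 9/2, m_2 = 0.
On [1, 2], with S_1(t) = a_1 + b_1·(t - 1) + c_1·(t - 1)² + d_1·(t - 1)³: c_1 = m_1/2 = 9/4, d_1 = (m_2 - m_1)/(6h_1) = -3/4, b_1 = Δ_1 - h_1(2m_1 + m_2)/6 = 3/2.

1.5000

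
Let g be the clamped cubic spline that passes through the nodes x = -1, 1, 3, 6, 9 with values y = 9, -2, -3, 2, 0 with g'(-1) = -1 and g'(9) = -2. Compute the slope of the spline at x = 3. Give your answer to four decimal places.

Write M_i for g''(x_i). With h_i = 2, 2, 3, 3 and divided differences Δ_i = -11/2, -1/2, 5/3, -2/3, the continuity of g' gives the tridiagonal system
  2·M_0 + 8·M_1 + 2·M_2 = 6(Δ_1 - Δ_0) = 30
  2·M_1 + 10·M_2 + 3·M_3 = 6(Δ_2 - Δ_1) = 13
  3·M_2 + 12·M_3 + 3·M_4 = 6(Δ_3 - Δ_2) = -14
Clamped end conditions give two more equations: 2h_0·M_0 + h_0·M_1 = 6(Δ_0 - g'(-1)) = -27 and h_3·M_3 + 2h_3·M_4 = 6(g'(9) - Δ_3) = -8.
Hence M_0 = -49/5, M_1 = 61/10, M_2 = 2/5, M_3 = -16/15, M_4 = -4/5.
On [3, 6], g'(x) = b_2 + 2c_2·(x - 3) + 3d_2·(x - 3)² with b_2 = Δ_2 - h_2(2M_2 + M_3)/6 = 9/5, c_2 = M_2/2 = 1/5, d_2 = (M_3 - M_2)/(6h_2) = -11/135. So g'(3) = 9/5.

1.8000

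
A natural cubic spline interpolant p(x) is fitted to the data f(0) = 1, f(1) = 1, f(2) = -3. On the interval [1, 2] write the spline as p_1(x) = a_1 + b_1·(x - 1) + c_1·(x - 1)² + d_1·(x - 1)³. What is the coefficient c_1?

Put σ_i = p'' at the i-th knot. Here h = (1, 1) and Δ = (0, -4), so the interior equations h_(i-1)·σ_(i-1) + 2(h_(i-1)+h_i)·σ_i + h_i·σ_(i+1) = 6(Δ_i − Δ_(i-1)) read
  1·σ_0 + 4·σ_1 + 1·σ_2 = 6(Δ_1 - Δ_0) = -24
Natural end conditions: σ_0 = σ_2 = 0.
Solving the tridiagonal system: σ_0 = 0, σ_1 = -6, σ_2 = 0.
On [1, 2], with p_1(x) = a_1 + b_1·(x - 1) + c_1·(x - 1)² + d_1·(x - 1)³: c_1 = σ_1/2 = -3, d_1 = (σ_2 - σ_1)/(6h_1) = 1, b_1 = Δ_1 - h_1(2σ_1 + σ_2)/6 = -2.

-3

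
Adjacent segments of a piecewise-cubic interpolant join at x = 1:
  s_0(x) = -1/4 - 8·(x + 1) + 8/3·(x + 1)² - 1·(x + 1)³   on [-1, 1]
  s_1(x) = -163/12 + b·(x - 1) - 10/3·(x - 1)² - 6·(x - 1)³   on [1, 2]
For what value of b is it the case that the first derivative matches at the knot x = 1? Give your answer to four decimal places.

-9.3333

s_0'(x) = -8 + 16/3·(x + 1) - 3·(x + 1)², so s_0'(1) = -28/3. On the right, s_1'(1) = b, so b = -28/3.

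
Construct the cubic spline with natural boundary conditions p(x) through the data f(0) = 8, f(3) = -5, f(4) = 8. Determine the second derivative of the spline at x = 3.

Put M_i = p'' at the i-th knot. Here h = (3, 1) and Δ = (-13/3, 13), so the interior equations h_(i-1)·M_(i-1) + 2(h_(i-1)+h_i)·M_i + h_i·M_(i+1) = 6(Δ_i − Δ_(i-1)) read
  3·M_0 + 8·M_1 + 1·M_2 = 6(Δ_1 - Δ_0) = 104
Natural end conditions: M_0 = M_2 = 0.
Forward elimination and back-substitution give M_0 = 0, M_1 = 13, M_2 = 0.

13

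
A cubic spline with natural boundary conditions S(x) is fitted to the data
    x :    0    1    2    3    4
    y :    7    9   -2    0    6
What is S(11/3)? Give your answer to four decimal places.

Write M_i for S''(x_i). With h_i = 1, 1, 1, 1 and divided differences Δ_i = 2, -11, 2, 6, the continuity of S' gives the tridiagonal system
  1·M_0 + 4·M_1 + 1·M_2 = 6(Δ_1 - Δ_0) = -78
  1·M_1 + 4·M_2 + 1·M_3 = 6(Δ_2 - Δ_1) = 78
  1·M_2 + 4·M_3 + 1·M_4 = 6(Δ_3 - Δ_2) = 24
Natural end conditions: M_0 = M_4 = 0.
Solving the tridiagonal system: M_0 = 0, M_1 = -729/28, M_2 = 183/7, M_3 = -15/28, M_4 = 0.
On [3, 4], S(x) = 0 + 173/28·(x - 3) - 15/56·(x - 3)² + 5/56·(x - 3)³.
With (x - 3) = 2/3: S(11/3) = 761/189.

4.0265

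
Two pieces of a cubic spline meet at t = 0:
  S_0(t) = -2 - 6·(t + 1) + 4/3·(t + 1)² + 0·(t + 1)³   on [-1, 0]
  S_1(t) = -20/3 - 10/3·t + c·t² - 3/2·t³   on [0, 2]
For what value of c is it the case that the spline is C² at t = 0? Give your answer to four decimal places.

S_0''(t) = 8/3 + 0·(t + 1), so S_0''(0) = 8/3. On the right, S_1''(0) = 2c, so c = 4/3.

1.3333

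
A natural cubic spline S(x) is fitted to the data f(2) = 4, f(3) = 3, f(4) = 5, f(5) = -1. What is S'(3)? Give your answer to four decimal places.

1.6667

Put m_i = S'' at the i-th knot. Here h = (1, 1, 1) and Δ = (-1, 2, -6), so the interior equations h_(i-1)·m_(i-1) + 2(h_(i-1)+h_i)·m_i + h_i·m_(i+1) = 6(Δ_i − Δ_(i-1)) read
  1·m_0 + 4·m_1 + 1·m_2 = 6(Δ_1 - Δ_0) = 18
  1·m_1 + 4·m_2 + 1·m_3 = 6(Δ_2 - Δ_1) = -48
Natural end conditions: m_0 = m_3 = 0.
Solving: m_0 = 0, m_1 = 8, m_2 = -14, m_3 = 0.
On [3, 4], S'(x) = b_1 + 2c_1·(x - 3) + 3d_1·(x - 3)² with b_1 = Δ_1 - h_1(2m_1 + m_2)/6 = 5/3, c_1 = m_1/2 = 4, d_1 = (m_2 - m_1)/(6h_1) = -11/3. So S'(3) = 5/3.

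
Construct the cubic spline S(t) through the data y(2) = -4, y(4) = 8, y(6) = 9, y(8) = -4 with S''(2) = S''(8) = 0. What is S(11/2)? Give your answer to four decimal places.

10.2031

Let M_i = S''(x_i). Step sizes h_i = 2, 2, 2; slopes of the chords Δ_i = (y_(i+1) - y_i)/h_i = 6, 1/2, -13/2.
  2·M_0 + 8·M_1 + 2·M_2 = 6(Δ_1 - Δ_0) = -33
  2·M_1 + 8·M_2 + 2·M_3 = 6(Δ_2 - Δ_1) = -42
Natural end conditions: M_0 = M_3 = 0.
Solving the tridiagonal system: M_0 = 0, M_1 = -3, M_2 = -9/2, M_3 = 0.
On [4, 6], S(t) = 8 + 4·(t - 4) - 3/2·(t - 4)² - 1/8·(t - 4)³.
With (t - 4) = 3/2: S(11/2) = 653/64.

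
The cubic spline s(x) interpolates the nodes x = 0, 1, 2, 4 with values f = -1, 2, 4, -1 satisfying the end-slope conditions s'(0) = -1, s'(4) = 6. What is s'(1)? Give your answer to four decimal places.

With m_i denoting the second derivative at x_i, h_i = 1, 1, 2, and Δ_i = (y_(i+1) − y_i)/h_i = 3, 2, -5/2:
  1·m_0 + 4·m_1 + 1·m_2 = 6(Δ_1 - Δ_0) = -6
  1·m_1 + 6·m_2 + 2·m_3 = 6(Δ_2 - Δ_1) = -27
Clamped end conditions give two more equations: 2h_0·m_0 + h_0·m_1 = 6(Δ_0 - s'(0)) = 24 and h_2·m_2 + 2h_2·m_3 = 6(s'(4) - Δ_2) = 51.
Forward elimination and back-substitution give m_0 = 289/22, m_1 = -25/11, m_2 = -221/22, m_3 = 391/22.
On [1, 2], s'(x) = b_1 + 2c_1·(x - 1) + 3d_1·(x - 1)² with b_1 = Δ_1 - h_1(2m_1 + m_2)/6 = 195/44, c_1 = m_1/2 = -25/22, d_1 = (m_2 - m_1)/(6h_1) = -57/44. So s'(1) = 195/44.

4.4318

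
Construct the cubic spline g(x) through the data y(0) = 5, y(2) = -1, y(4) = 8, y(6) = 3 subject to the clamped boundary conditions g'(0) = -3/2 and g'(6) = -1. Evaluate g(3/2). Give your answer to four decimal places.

With m_i denoting the second derivative at x_i, h_i = 2, 2, 2, and Δ_i = (y_(i+1) − y_i)/h_i = -3, 9/2, -5/2:
  2·m_0 + 8·m_1 + 2·m_2 = 6(Δ_1 - Δ_0) = 45
  2·m_1 + 8·m_2 + 2·m_3 = 6(Δ_2 - Δ_1) = -42
Clamped end conditions give two more equations: 2h_0·m_0 + h_0·m_1 = 6(Δ_0 - g'(0)) = -9 and h_2·m_2 + 2h_2·m_3 = 6(g'(6) - Δ_2) = 9.
Solving the tridiagonal system: m_0 = -107/15, m_1 = 293/30, m_2 = -283/30, m_3 = 209/30.
On [0, 2], g(x) = 5 - 3/2·x - 107/30·x² + 169/120·x³.
With x = 3/2: g(3/2) = -167/320.

-0.5219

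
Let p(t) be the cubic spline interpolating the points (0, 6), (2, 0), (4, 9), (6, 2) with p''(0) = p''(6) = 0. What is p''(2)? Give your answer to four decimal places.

With m_i denoting the second derivative at x_i, h_i = 2, 2, 2, and Δ_i = (y_(i+1) − y_i)/h_i = -3, 9/2, -7/2:
  2·m_0 + 8·m_1 + 2·m_2 = 6(Δ_1 - Δ_0) = 45
  2·m_1 + 8·m_2 + 2·m_3 = 6(Δ_2 - Δ_1) = -48
Natural end conditions: m_0 = m_3 = 0.
Hence m_0 = 0, m_1 = 38/5, m_2 = -79/10, m_3 = 0.

7.6000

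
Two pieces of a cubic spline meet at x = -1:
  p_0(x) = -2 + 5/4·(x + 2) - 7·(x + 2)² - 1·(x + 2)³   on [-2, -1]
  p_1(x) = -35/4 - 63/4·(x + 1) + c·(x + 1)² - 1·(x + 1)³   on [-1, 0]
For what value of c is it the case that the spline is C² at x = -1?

p_0''(x) = -14 - 6·(x + 2), so p_0''(-1) = -20. On the right, p_1''(-1) = 2c, so c = -10.

-10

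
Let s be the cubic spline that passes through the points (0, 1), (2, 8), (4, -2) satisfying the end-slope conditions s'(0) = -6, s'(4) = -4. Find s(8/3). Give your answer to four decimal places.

6.4074

With m_i denoting the second derivative at x_i, h_i = 2, 2, and Δ_i = (y_(i+1) − y_i)/h_i = 7/2, -5:
  2·m_0 + 8·m_1 + 2·m_2 = 6(Δ_1 - Δ_0) = -51
Clamped end conditions give two more equations: 2h_0·m_0 + h_0·m_1 = 6(Δ_0 - s'(0)) = 57 and h_1·m_1 + 2h_1·m_2 = 6(s'(4) - Δ_1) = 6.
Solving the tridiagonal system: m_0 = 169/8, m_1 = -55/4, m_2 = 67/8.
On [2, 4], s(x) = 8 + 11/8·(x - 2) - 55/8·(x - 2)² + 59/32·(x - 2)³.
With (x - 2) = 2/3: s(8/3) = 173/27.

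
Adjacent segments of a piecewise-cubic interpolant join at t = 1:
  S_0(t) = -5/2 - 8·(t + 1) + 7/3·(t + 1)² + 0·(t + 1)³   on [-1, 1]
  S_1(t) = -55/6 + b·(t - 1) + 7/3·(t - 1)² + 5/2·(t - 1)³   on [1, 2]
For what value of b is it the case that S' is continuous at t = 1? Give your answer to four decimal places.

1.3333

S_0'(t) = -8 + 14/3·(t + 1) + 0·(t + 1)², so S_0'(1) = 4/3. On the right, S_1'(1) = b, so b = 4/3.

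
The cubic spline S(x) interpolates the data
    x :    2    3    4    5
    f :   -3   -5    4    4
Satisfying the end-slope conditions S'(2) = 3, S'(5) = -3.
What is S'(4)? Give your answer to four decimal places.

6.8000

With M_i denoting the second derivative at x_i, h_i = 1, 1, 1, and Δ_i = (y_(i+1) − y_i)/h_i = -2, 9, 0:
  1·M_0 + 4·M_1 + 1·M_2 = 6(Δ_1 - Δ_0) = 66
  1·M_1 + 4·M_2 + 1·M_3 = 6(Δ_2 - Δ_1) = -54
Clamped end conditions give two more equations: 2h_0·M_0 + h_0·M_1 = 6(Δ_0 - S'(2)) = -30 and h_2·M_2 + 2h_2·M_3 = 6(S'(5) - Δ_2) = -18.
Solving the tridiagonal system: M_0 = -148/5, M_1 = 146/5, M_2 = -106/5, M_3 = 8/5.
On [4, 5], S'(x) = b_2 + 2c_2·(x - 4) + 3d_2·(x - 4)² with b_2 = Δ_2 - h_2(2M_2 + M_3)/6 = 34/5, c_2 = M_2/2 = -53/5, d_2 = (M_3 - M_2)/(6h_2) = 19/5. So S'(4) = 34/5.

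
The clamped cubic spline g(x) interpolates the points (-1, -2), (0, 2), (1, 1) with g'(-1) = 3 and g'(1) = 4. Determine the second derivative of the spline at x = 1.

23

Let m_i = g''(x_i). Step sizes h_i = 1, 1; slopes of the chords Δ_i = (y_(i+1) - y_i)/h_i = 4, -1.
  1·m_0 + 4·m_1 + 1·m_2 = 6(Δ_1 - Δ_0) = -30
Clamped end conditions give two more equations: 2h_0·m_0 + h_0·m_1 = 6(Δ_0 - g'(-1)) = 6 and h_1·m_1 + 2h_1·m_2 = 6(g'(1) - Δ_1) = 30.
Solving the tridiagonal system: m_0 = 11, m_1 = -16, m_2 = 23.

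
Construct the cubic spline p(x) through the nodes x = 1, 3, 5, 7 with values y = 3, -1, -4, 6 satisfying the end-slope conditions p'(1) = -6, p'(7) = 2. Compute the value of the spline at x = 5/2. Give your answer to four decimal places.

Write m_i for p''(x_i). With h_i = 2, 2, 2 and divided differences Δ_i = -2, -3/2, 5, the continuity of p' gives the tridiagonal system
  2·m_0 + 8·m_1 + 2·m_2 = 6(Δ_1 - Δ_0) = 3
  2·m_1 + 8·m_2 + 2·m_3 = 6(Δ_2 - Δ_1) = 39
Clamped end conditions give two more equations: 2h_0·m_0 + h_0·m_1 = 6(Δ_0 - p'(1)) = 24 and h_2·m_2 + 2h_2·m_3 = 6(p'(7) - Δ_2) = -18.
Solving: m_0 = 233/30, m_1 = -53/15, m_2 = 118/15, m_3 = -253/30.
On [1, 3], p(x) = 3 - 6·(x - 1) + 233/60·(x - 1)² - 113/120·(x - 1)³.
With (x - 1) = 3/2: p(5/2) = -141/320.

-0.4406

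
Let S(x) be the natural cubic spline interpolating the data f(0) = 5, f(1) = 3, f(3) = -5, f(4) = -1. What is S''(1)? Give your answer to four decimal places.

-5.2500

Write σ_i for S''(x_i). With h_i = 1, 2, 1 and divided differences Δ_i = -2, -4, 4, the continuity of S' gives the tridiagonal system
  1·σ_0 + 6·σ_1 + 2·σ_2 = 6(Δ_1 - Δ_0) = -12
  2·σ_1 + 6·σ_2 + 1·σ_3 = 6(Δ_2 - Δ_1) = 48
Natural end conditions: σ_0 = σ_3 = 0.
Hence σ_0 = 0, σ_1 = -21/4, σ_2 = 39/4, σ_3 = 0.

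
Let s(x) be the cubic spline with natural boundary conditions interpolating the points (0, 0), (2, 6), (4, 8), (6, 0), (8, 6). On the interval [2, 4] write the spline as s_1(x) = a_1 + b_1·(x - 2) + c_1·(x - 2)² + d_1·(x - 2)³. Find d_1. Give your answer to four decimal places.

Put σ_i = s'' at the i-th knot. Here h = (2, 2, 2, 2) and Δ = (3, 1, -4, 3), so the interior equations h_(i-1)·σ_(i-1) + 2(h_(i-1)+h_i)·σ_i + h_i·σ_(i+1) = 6(Δ_i − Δ_(i-1)) read
  2·σ_0 + 8·σ_1 + 2·σ_2 = 6(Δ_1 - Δ_0) = -12
  2·σ_1 + 8·σ_2 + 2·σ_3 = 6(Δ_2 - Δ_1) = -30
  2·σ_2 + 8·σ_3 + 2·σ_4 = 6(Δ_3 - Δ_2) = 42
Natural end conditions: σ_0 = σ_4 = 0.
Hence σ_0 = 0, σ_1 = -9/56, σ_2 = -75/14, σ_3 = 369/56, σ_4 = 0.
On [2, 4], with s_1(x) = a_1 + b_1·(x - 2) + c_1·(x - 2)² + d_1·(x - 2)³: c_1 = σ_1/2 = -9/112, d_1 = (σ_2 - σ_1)/(6h_1) = -97/224, b_1 = Δ_1 - h_1(2σ_1 + σ_2)/6 = 81/28.

-0.4330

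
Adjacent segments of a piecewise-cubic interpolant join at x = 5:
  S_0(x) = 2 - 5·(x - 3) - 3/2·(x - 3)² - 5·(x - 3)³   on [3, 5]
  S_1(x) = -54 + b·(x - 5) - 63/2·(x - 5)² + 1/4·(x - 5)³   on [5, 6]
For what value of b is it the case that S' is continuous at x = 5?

-71

S_0'(x) = -5 - 3·(x - 3) - 15·(x - 3)², so S_0'(5) = -71. On the right, S_1'(5) = b, so b = -71.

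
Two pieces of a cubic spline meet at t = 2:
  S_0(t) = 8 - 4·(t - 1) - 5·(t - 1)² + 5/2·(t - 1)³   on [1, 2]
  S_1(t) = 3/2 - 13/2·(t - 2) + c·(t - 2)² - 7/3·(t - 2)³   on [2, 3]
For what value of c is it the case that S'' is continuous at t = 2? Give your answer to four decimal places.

S_0''(t) = -10 + 15·(t - 1), so S_0''(2) = 5. On the right, S_1''(2) = 2c, so c = 5/2.

2.5000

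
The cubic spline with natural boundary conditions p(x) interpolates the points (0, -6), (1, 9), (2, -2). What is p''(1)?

-39

Put M_i = p'' at the i-th knot. Here h = (1, 1) and Δ = (15, -11), so the interior equations h_(i-1)·M_(i-1) + 2(h_(i-1)+h_i)·M_i + h_i·M_(i+1) = 6(Δ_i − Δ_(i-1)) read
  1·M_0 + 4·M_1 + 1·M_2 = 6(Δ_1 - Δ_0) = -156
Natural end conditions: M_0 = M_2 = 0.
Forward elimination and back-substitution give M_0 = 0, M_1 = -39, M_2 = 0.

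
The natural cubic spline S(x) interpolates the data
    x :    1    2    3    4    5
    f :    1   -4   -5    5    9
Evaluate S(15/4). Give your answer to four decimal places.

Let σ_i = S''(x_i). Step sizes h_i = 1, 1, 1, 1; slopes of the chords Δ_i = (y_(i+1) - y_i)/h_i = -5, -1, 10, 4.
  1·σ_0 + 4·σ_1 + 1·σ_2 = 6(Δ_1 - Δ_0) = 24
  1·σ_1 + 4·σ_2 + 1·σ_3 = 6(Δ_2 - Δ_1) = 66
  1·σ_2 + 4·σ_3 + 1·σ_4 = 6(Δ_3 - Δ_2) = -36
Natural end conditions: σ_0 = σ_4 = 0.
Solving: σ_0 = 0, σ_1 = 15/14, σ_2 = 138/7, σ_3 = -195/14, σ_4 = 0.
On [3, 4], S(x) = -5 + 23/4·(x - 3) + 69/7·(x - 3)² - 157/28·(x - 3)³.
With (x - 3) = 3/4: S(15/4) = 4465/1792.

2.4916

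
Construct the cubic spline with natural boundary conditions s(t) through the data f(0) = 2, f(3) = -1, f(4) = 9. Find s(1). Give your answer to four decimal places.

Write M_i for s''(x_i). With h_i = 3, 1 and divided differences Δ_i = -1, 10, the continuity of s' gives the tridiagonal system
  3·M_0 + 8·M_1 + 1·M_2 = 6(Δ_1 - Δ_0) = 66
Natural end conditions: M_0 = M_2 = 0.
Hence M_0 = 0, M_1 = 33/4, M_2 = 0.
On [0, 3], s(t) = 2 - 41/8·t + 0·t² + 11/24·t³.
With t = 1: s(1) = -8/3.

-2.6667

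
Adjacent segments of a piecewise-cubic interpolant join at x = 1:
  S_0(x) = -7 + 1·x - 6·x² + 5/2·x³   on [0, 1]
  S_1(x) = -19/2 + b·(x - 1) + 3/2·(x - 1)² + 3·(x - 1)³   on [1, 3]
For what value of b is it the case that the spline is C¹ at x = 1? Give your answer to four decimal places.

-3.5000

S_0'(x) = 1 - 12·x + 15/2·x², so S_0'(1) = -7/2. On the right, S_1'(1) = b, so b = -7/2.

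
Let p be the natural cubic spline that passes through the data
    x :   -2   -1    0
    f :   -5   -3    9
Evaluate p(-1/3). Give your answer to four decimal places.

4.2593

Write m_i for p''(x_i). With h_i = 1, 1 and divided differences Δ_i = 2, 12, the continuity of p' gives the tridiagonal system
  1·m_0 + 4·m_1 + 1·m_2 = 6(Δ_1 - Δ_0) = 60
Natural end conditions: m_0 = m_2 = 0.
Forward elimination and back-substitution give m_0 = 0, m_1 = 15, m_2 = 0.
On [-1, 0], p(x) = -3 + 7·(x + 1) + 15/2·(x + 1)² - 5/2·(x + 1)³.
With (x + 1) = 2/3: p(-1/3) = 115/27.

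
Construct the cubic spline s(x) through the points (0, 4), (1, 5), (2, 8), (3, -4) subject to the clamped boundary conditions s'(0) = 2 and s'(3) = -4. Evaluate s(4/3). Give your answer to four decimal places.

Put σ_i = s'' at the i-th knot. Here h = (1, 1, 1) and Δ = (1, 3, -12), so the interior equations h_(i-1)·σ_(i-1) + 2(h_(i-1)+h_i)·σ_i + h_i·σ_(i+1) = 6(Δ_i − Δ_(i-1)) read
  1·σ_0 + 4·σ_1 + 1·σ_2 = 6(Δ_1 - Δ_0) = 12
  1·σ_1 + 4·σ_2 + 1·σ_3 = 6(Δ_2 - Δ_1) = -90
Clamped end conditions give two more equations: 2h_0·σ_0 + h_0·σ_1 = 6(Δ_0 - s'(0)) = -6 and h_2·σ_2 + 2h_2·σ_3 = 6(s'(3) - Δ_2) = 48.
Hence σ_0 = -52/5, σ_1 = 74/5, σ_2 = -184/5, σ_3 = 212/5.
On [1, 2], s(x) = 5 + 21/5·(x - 1) + 37/5·(x - 1)² - 43/5·(x - 1)³.
With (x - 1) = 1/3: s(4/3) = 932/135.

6.9037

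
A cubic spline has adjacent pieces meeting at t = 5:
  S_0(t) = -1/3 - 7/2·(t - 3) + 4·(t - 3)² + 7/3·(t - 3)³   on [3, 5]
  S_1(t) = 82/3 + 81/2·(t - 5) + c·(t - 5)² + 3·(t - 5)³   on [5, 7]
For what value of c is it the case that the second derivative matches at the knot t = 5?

18

S_0''(t) = 8 + 14·(t - 3), so S_0''(5) = 36. On the right, S_1''(5) = 2c, so c = 18.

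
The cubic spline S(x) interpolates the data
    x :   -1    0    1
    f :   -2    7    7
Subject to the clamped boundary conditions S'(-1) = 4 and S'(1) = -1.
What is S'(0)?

With M_i denoting the second derivative at x_i, h_i = 1, 1, and Δ_i = (y_(i+1) − y_i)/h_i = 9, 0:
  1·M_0 + 4·M_1 + 1·M_2 = 6(Δ_1 - Δ_0) = -54
Clamped end conditions give two more equations: 2h_0·M_0 + h_0·M_1 = 6(Δ_0 - S'(-1)) = 30 and h_1·M_1 + 2h_1·M_2 = 6(S'(1) - Δ_1) = -6.
Solving the tridiagonal system: M_0 = 26, M_1 = -22, M_2 = 8.
On [0, 1], S'(x) = b_1 + 2c_1·x + 3d_1·x² with b_1 = Δ_1 - h_1(2M_1 + M_2)/6 = 6, c_1 = M_1/2 = -11, d_1 = (M_2 - M_1)/(6h_1) = 5. So S'(0) = 6.

6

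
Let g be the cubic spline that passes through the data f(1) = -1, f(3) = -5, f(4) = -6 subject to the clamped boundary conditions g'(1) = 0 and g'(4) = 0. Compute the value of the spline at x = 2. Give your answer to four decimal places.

Write M_i for g''(x_i). With h_i = 2, 1 and divided differences Δ_i = -2, -1, the continuity of g' gives the tridiagonal system
  2·M_0 + 6·M_1 + 1·M_2 = 6(Δ_1 - Δ_0) = 6
Clamped end conditions give two more equations: 2h_0·M_0 + h_0·M_1 = 6(Δ_0 - g'(1)) = -12 and h_1·M_1 + 2h_1·M_2 = 6(g'(4) - Δ_1) = 6.
Solving: M_0 = -4, M_1 = 2, M_2 = 2.
On [1, 3], g(x) = -1 + 0·(x - 1) - 2·(x - 1)² + 1/2·(x - 1)³.
With (x - 1) = 1: g(2) = -5/2.

-2.5000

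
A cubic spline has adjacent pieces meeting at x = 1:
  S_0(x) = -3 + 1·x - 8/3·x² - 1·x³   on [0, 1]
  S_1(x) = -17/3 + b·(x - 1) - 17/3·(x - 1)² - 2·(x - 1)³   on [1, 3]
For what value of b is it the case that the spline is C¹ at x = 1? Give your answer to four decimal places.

-7.3333

S_0'(x) = 1 - 16/3·x - 3·x², so S_0'(1) = -22/3. On the right, S_1'(1) = b, so b = -22/3.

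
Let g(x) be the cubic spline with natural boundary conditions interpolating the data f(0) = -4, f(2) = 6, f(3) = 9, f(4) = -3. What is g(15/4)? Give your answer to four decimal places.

Let σ_i = g''(x_i). Step sizes h_i = 2, 1, 1; slopes of the chords Δ_i = (y_(i+1) - y_i)/h_i = 5, 3, -12.
  2·σ_0 + 6·σ_1 + 1·σ_2 = 6(Δ_1 - Δ_0) = -12
  1·σ_1 + 4·σ_2 + 1·σ_3 = 6(Δ_2 - Δ_1) = -90
Natural end conditions: σ_0 = σ_3 = 0.
Forward elimination and back-substitution give σ_0 = 0, σ_1 = 42/23, σ_2 = -528/23, σ_3 = 0.
On [3, 4], g(x) = 9 - 100/23·(x - 3) - 264/23·(x - 3)² + 88/23·(x - 3)³.
With (x - 3) = 3/4: g(15/4) = 165/184.

0.8967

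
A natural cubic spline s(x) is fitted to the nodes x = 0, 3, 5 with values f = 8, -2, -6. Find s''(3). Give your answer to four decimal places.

Let m_i = s''(x_i). Step sizes h_i = 3, 2; slopes of the chords Δ_i = (y_(i+1) - y_i)/h_i = -10/3, -2.
  3·m_0 + 10·m_1 + 2·m_2 = 6(Δ_1 - Δ_0) = 8
Natural end conditions: m_0 = m_2 = 0.
Solving: m_0 = 0, m_1 = 4/5, m_2 = 0.

0.8000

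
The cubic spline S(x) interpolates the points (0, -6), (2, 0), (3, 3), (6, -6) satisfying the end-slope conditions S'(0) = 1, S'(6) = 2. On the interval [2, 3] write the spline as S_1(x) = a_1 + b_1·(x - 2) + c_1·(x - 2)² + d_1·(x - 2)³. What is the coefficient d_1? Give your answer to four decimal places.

With σ_i denoting the second derivative at x_i, h_i = 2, 1, 3, and Δ_i = (y_(i+1) − y_i)/h_i = 3, 3, -3:
  2·σ_0 + 6·σ_1 + 1·σ_2 = 6(Δ_1 - Δ_0) = 0
  1·σ_1 + 8·σ_2 + 3·σ_3 = 6(Δ_2 - Δ_1) = -36
Clamped end conditions give two more equations: 2h_0·σ_0 + h_0·σ_1 = 6(Δ_0 - S'(0)) = 12 and h_2·σ_2 + 2h_2·σ_3 = 6(S'(6) - Δ_2) = 30.
Solving: σ_0 = 59/21, σ_1 = 8/21, σ_2 = -166/21, σ_3 = 188/21.
On [2, 3], with S_1(x) = a_1 + b_1·(x - 2) + c_1·(x - 2)² + d_1·(x - 2)³: c_1 = σ_1/2 = 4/21, d_1 = (σ_2 - σ_1)/(6h_1) = -29/21, b_1 = Δ_1 - h_1(2σ_1 + σ_2)/6 = 88/21.

-1.3810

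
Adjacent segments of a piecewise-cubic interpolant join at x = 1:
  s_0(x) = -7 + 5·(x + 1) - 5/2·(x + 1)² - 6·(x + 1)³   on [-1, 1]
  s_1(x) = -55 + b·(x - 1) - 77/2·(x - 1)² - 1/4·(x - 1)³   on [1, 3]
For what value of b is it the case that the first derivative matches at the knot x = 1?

-77

s_0'(x) = 5 - 5·(x + 1) - 18·(x + 1)², so s_0'(1) = -77. On the right, s_1'(1) = b, so b = -77.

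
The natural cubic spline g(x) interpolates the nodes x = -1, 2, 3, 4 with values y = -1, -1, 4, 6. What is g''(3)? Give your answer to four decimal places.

Let M_i = g''(x_i). Step sizes h_i = 3, 1, 1; slopes of the chords Δ_i = (y_(i+1) - y_i)/h_i = 0, 5, 2.
  3·M_0 + 8·M_1 + 1·M_2 = 6(Δ_1 - Δ_0) = 30
  1·M_1 + 4·M_2 + 1·M_3 = 6(Δ_2 - Δ_1) = -18
Natural end conditions: M_0 = M_3 = 0.
Solving the tridiagonal system: M_0 = 0, M_1 = 138/31, M_2 = -174/31, M_3 = 0.

-5.6129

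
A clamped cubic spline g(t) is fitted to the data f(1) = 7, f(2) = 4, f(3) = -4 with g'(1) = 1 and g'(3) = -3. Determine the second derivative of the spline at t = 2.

Write m_i for g''(x_i). With h_i = 1, 1 and divided differences Δ_i = -3, -8, the continuity of g' gives the tridiagonal system
  1·m_0 + 4·m_1 + 1·m_2 = 6(Δ_1 - Δ_0) = -30
Clamped end conditions give two more equations: 2h_0·m_0 + h_0·m_1 = 6(Δ_0 - g'(1)) = -24 and h_1·m_1 + 2h_1·m_2 = 6(g'(3) - Δ_1) = 30.
Hence m_0 = -13/2, m_1 = -11, m_2 = 41/2.

-11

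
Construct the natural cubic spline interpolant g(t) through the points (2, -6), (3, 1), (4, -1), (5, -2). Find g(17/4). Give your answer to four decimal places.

Write σ_i for g''(x_i). With h_i = 1, 1, 1 and divided differences Δ_i = 7, -2, -1, the continuity of g' gives the tridiagonal system
  1·σ_0 + 4·σ_1 + 1·σ_2 = 6(Δ_1 - Δ_0) = -54
  1·σ_1 + 4·σ_2 + 1·σ_3 = 6(Δ_2 - Δ_1) = 6
Natural end conditions: σ_0 = σ_3 = 0.
Solving: σ_0 = 0, σ_1 = -74/5, σ_2 = 26/5, σ_3 = 0.
On [4, 5], g(t) = -1 - 41/15·(t - 4) + 13/5·(t - 4)² - 13/15·(t - 4)³.
With (t - 4) = 1/4: g(17/4) = -491/320.

-1.5344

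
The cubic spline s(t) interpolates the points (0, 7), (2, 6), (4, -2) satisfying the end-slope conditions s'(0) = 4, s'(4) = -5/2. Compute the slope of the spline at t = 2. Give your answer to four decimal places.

With M_i denoting the second derivative at x_i, h_i = 2, 2, and Δ_i = (y_(i+1) − y_i)/h_i = -1/2, -4:
  2·M_0 + 8·M_1 + 2·M_2 = 6(Δ_1 - Δ_0) = -21
Clamped end conditions give two more equations: 2h_0·M_0 + h_0·M_1 = 6(Δ_0 - s'(0)) = -27 and h_1·M_1 + 2h_1·M_2 = 6(s'(4) - Δ_1) = 9.
Hence M_0 = -23/4, M_1 = -2, M_2 = 13/4.
On [2, 4], s'(t) = b_1 + 2c_1·(t - 2) + 3d_1·(t - 2)² with b_1 = Δ_1 - h_1(2M_1 + M_2)/6 = -15/4, c_1 = M_1/2 = -1, d_1 = (M_2 - M_1)/(6h_1) = 7/16. So s'(2) = -15/4.

-3.7500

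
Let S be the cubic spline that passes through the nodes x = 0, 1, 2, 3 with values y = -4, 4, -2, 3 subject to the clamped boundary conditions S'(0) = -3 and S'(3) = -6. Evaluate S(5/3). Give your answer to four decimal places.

Write M_i for S''(x_i). With h_i = 1, 1, 1 and divided differences Δ_i = 8, -6, 5, the continuity of S' gives the tridiagonal system
  1·M_0 + 4·M_1 + 1·M_2 = 6(Δ_1 - Δ_0) = -84
  1·M_1 + 4·M_2 + 1·M_3 = 6(Δ_2 - Δ_1) = 66
Clamped end conditions give two more equations: 2h_0·M_0 + h_0·M_1 = 6(Δ_0 - S'(0)) = 66 and h_2·M_2 + 2h_2·M_3 = 6(S'(3) - Δ_2) = -66.
Solving: M_0 = 278/5, M_1 = -226/5, M_2 = 206/5, M_3 = -268/5.
On [1, 2], S(x) = 4 + 11/5·(x - 1) - 113/5·(x - 1)² + 72/5·(x - 1)³.
With (x - 1) = 2/3: S(5/3) = -14/45.

-0.3111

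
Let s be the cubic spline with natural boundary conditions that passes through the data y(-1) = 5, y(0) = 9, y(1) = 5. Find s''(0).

-12

Write M_i for s''(x_i). With h_i = 1, 1 and divided differences Δ_i = 4, -4, the continuity of s' gives the tridiagonal system
  1·M_0 + 4·M_1 + 1·M_2 = 6(Δ_1 - Δ_0) = -48
Natural end conditions: M_0 = M_2 = 0.
Hence M_0 = 0, M_1 = -12, M_2 = 0.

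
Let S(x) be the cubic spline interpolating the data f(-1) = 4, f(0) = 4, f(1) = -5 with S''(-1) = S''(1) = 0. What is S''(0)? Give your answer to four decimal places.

-13.5000

Put m_i = S'' at the i-th knot. Here h = (1, 1) and Δ = (0, -9), so the interior equations h_(i-1)·m_(i-1) + 2(h_(i-1)+h_i)·m_i + h_i·m_(i+1) = 6(Δ_i − Δ_(i-1)) read
  1·m_0 + 4·m_1 + 1·m_2 = 6(Δ_1 - Δ_0) = -54
Natural end conditions: m_0 = m_2 = 0.
Solving the tridiagonal system: m_0 = 0, m_1 = -27/2, m_2 = 0.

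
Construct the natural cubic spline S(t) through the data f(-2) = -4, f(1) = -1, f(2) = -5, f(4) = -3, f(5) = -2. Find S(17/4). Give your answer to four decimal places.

With M_i denoting the second derivative at x_i, h_i = 3, 1, 2, 1, and Δ_i = (y_(i+1) − y_i)/h_i = 1, -4, 1, 1:
  3·M_0 + 8·M_1 + 1·M_2 = 6(Δ_1 - Δ_0) = -30
  1·M_1 + 6·M_2 + 2·M_3 = 6(Δ_2 - Δ_1) = 30
  2·M_2 + 6·M_3 + 1·M_4 = 6(Δ_3 - Δ_2) = 0
Natural end conditions: M_0 = M_4 = 0.
Hence M_0 = 0, M_1 = -114/25, M_2 = 162/25, M_3 = -54/25, M_4 = 0.
On [4, 5], S(t) = -3 + 43/25·(t - 4) - 27/25·(t - 4)² + 9/25·(t - 4)³.
With (t - 4) = 1/4: S(17/4) = -4211/1600.

-2.6319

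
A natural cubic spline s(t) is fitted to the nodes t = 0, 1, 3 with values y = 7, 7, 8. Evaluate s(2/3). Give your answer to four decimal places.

Let m_i = s''(x_i). Step sizes h_i = 1, 2; slopes of the chords Δ_i = (y_(i+1) - y_i)/h_i = 0, 1/2.
  1·m_0 + 6·m_1 + 2·m_2 = 6(Δ_1 - Δ_0) = 3
Natural end conditions: m_0 = m_2 = 0.
Solving the tridiagonal system: m_0 = 0, m_1 = 1/2, m_2 = 0.
On [0, 1], s(t) = 7 - 1/12·t + 0·t² + 1/12·t³.
With t = 2/3: s(2/3) = 1129/162.

6.9691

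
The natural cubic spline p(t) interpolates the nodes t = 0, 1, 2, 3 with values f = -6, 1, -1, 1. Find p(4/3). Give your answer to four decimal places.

Let M_i = p''(x_i). Step sizes h_i = 1, 1, 1; slopes of the chords Δ_i = (y_(i+1) - y_i)/h_i = 7, -2, 2.
  1·M_0 + 4·M_1 + 1·M_2 = 6(Δ_1 - Δ_0) = -54
  1·M_1 + 4·M_2 + 1·M_3 = 6(Δ_2 - Δ_1) = 24
Natural end conditions: M_0 = M_3 = 0.
Hence M_0 = 0, M_1 = -16, M_2 = 10, M_3 = 0.
On [1, 2], p(t) = 1 + 5/3·(t - 1) - 8·(t - 1)² + 13/3·(t - 1)³.
With (t - 1) = 1/3: p(4/3) = 67/81.

0.8272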